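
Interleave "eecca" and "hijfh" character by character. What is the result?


Interleaving "eecca" and "hijfh":
  Position 0: 'e' from first, 'h' from second => "eh"
  Position 1: 'e' from first, 'i' from second => "ei"
  Position 2: 'c' from first, 'j' from second => "cj"
  Position 3: 'c' from first, 'f' from second => "cf"
  Position 4: 'a' from first, 'h' from second => "ah"
Result: eheicjcfah

eheicjcfah


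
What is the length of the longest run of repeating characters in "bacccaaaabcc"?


Input: "bacccaaaabcc"
Scanning for longest run:
  Position 1 ('a'): new char, reset run to 1
  Position 2 ('c'): new char, reset run to 1
  Position 3 ('c'): continues run of 'c', length=2
  Position 4 ('c'): continues run of 'c', length=3
  Position 5 ('a'): new char, reset run to 1
  Position 6 ('a'): continues run of 'a', length=2
  Position 7 ('a'): continues run of 'a', length=3
  Position 8 ('a'): continues run of 'a', length=4
  Position 9 ('b'): new char, reset run to 1
  Position 10 ('c'): new char, reset run to 1
  Position 11 ('c'): continues run of 'c', length=2
Longest run: 'a' with length 4

4


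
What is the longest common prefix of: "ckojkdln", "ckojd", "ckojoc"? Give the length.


Words: ckojkdln, ckojd, ckojoc
  Position 0: all 'c' => match
  Position 1: all 'k' => match
  Position 2: all 'o' => match
  Position 3: all 'j' => match
  Position 4: ('k', 'd', 'o') => mismatch, stop
LCP = "ckoj" (length 4)

4


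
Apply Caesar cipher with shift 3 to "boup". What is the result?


Caesar cipher: shift "boup" by 3
  'b' (pos 1) + 3 = pos 4 = 'e'
  'o' (pos 14) + 3 = pos 17 = 'r'
  'u' (pos 20) + 3 = pos 23 = 'x'
  'p' (pos 15) + 3 = pos 18 = 's'
Result: erxs

erxs


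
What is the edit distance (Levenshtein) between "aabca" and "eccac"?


Computing edit distance: "aabca" -> "eccac"
DP table:
           e    c    c    a    c
      0    1    2    3    4    5
  a   1    1    2    3    3    4
  a   2    2    2    3    3    4
  b   3    3    3    3    4    4
  c   4    4    3    3    4    4
  a   5    5    4    4    3    4
Edit distance = dp[5][5] = 4

4


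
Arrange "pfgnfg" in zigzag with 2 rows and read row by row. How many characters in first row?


Zigzag "pfgnfg" into 2 rows:
Placing characters:
  'p' => row 0
  'f' => row 1
  'g' => row 0
  'n' => row 1
  'f' => row 0
  'g' => row 1
Rows:
  Row 0: "pgf"
  Row 1: "fng"
First row length: 3

3


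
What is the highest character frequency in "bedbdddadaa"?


Input: bedbdddadaa
Character counts:
  'a': 3
  'b': 2
  'd': 5
  'e': 1
Maximum frequency: 5

5


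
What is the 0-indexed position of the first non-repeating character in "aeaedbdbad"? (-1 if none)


Input: aeaedbdbad
Character frequencies:
  'a': 3
  'b': 2
  'd': 3
  'e': 2
Scanning left to right for freq == 1:
  Position 0 ('a'): freq=3, skip
  Position 1 ('e'): freq=2, skip
  Position 2 ('a'): freq=3, skip
  Position 3 ('e'): freq=2, skip
  Position 4 ('d'): freq=3, skip
  Position 5 ('b'): freq=2, skip
  Position 6 ('d'): freq=3, skip
  Position 7 ('b'): freq=2, skip
  Position 8 ('a'): freq=3, skip
  Position 9 ('d'): freq=3, skip
  No unique character found => answer = -1

-1


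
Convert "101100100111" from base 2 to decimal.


Input: "101100100111" in base 2
Positional expansion:
  Digit '1' (value 1) x 2^11 = 2048
  Digit '0' (value 0) x 2^10 = 0
  Digit '1' (value 1) x 2^9 = 512
  Digit '1' (value 1) x 2^8 = 256
  Digit '0' (value 0) x 2^7 = 0
  Digit '0' (value 0) x 2^6 = 0
  Digit '1' (value 1) x 2^5 = 32
  Digit '0' (value 0) x 2^4 = 0
  Digit '0' (value 0) x 2^3 = 0
  Digit '1' (value 1) x 2^2 = 4
  Digit '1' (value 1) x 2^1 = 2
  Digit '1' (value 1) x 2^0 = 1
Sum = 2855

2855


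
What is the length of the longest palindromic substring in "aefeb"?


Input: "aefeb"
Checking substrings for palindromes:
  [1:4] "efe" (len 3) => palindrome
Longest palindromic substring: "efe" with length 3

3


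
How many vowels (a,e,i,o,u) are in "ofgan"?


Input: ofgan
Checking each character:
  'o' at position 0: vowel (running total: 1)
  'f' at position 1: consonant
  'g' at position 2: consonant
  'a' at position 3: vowel (running total: 2)
  'n' at position 4: consonant
Total vowels: 2

2


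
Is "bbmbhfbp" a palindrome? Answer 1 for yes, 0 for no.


Input: bbmbhfbp
Reversed: pbfhbmbb
  Compare pos 0 ('b') with pos 7 ('p'): MISMATCH
  Compare pos 1 ('b') with pos 6 ('b'): match
  Compare pos 2 ('m') with pos 5 ('f'): MISMATCH
  Compare pos 3 ('b') with pos 4 ('h'): MISMATCH
Result: not a palindrome

0


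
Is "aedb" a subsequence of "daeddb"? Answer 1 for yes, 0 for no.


Check if "aedb" is a subsequence of "daeddb"
Greedy scan:
  Position 0 ('d'): no match needed
  Position 1 ('a'): matches sub[0] = 'a'
  Position 2 ('e'): matches sub[1] = 'e'
  Position 3 ('d'): matches sub[2] = 'd'
  Position 4 ('d'): no match needed
  Position 5 ('b'): matches sub[3] = 'b'
All 4 characters matched => is a subsequence

1


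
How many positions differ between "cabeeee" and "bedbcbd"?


Comparing "cabeeee" and "bedbcbd" position by position:
  Position 0: 'c' vs 'b' => DIFFER
  Position 1: 'a' vs 'e' => DIFFER
  Position 2: 'b' vs 'd' => DIFFER
  Position 3: 'e' vs 'b' => DIFFER
  Position 4: 'e' vs 'c' => DIFFER
  Position 5: 'e' vs 'b' => DIFFER
  Position 6: 'e' vs 'd' => DIFFER
Positions that differ: 7

7


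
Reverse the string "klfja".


Input: klfja
Reading characters right to left:
  Position 4: 'a'
  Position 3: 'j'
  Position 2: 'f'
  Position 1: 'l'
  Position 0: 'k'
Reversed: ajflk

ajflk


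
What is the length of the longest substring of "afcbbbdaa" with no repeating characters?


Input: "afcbbbdaa"
Sliding window (track last position of each char):
  Position 0 ('a'): window [0,0] length 1 -- new best
  Position 1 ('f'): window [0,1] length 2 -- new best
  Position 2 ('c'): window [0,2] length 3 -- new best
  Position 3 ('b'): window [0,3] length 4 -- new best
  Position 4 ('b'): repeat (last at 3), move window start to 4
  Position 4 ('b'): window [4,4] length 1
  Position 5 ('b'): repeat (last at 4), move window start to 5
  Position 5 ('b'): window [5,5] length 1
  Position 6 ('d'): window [5,6] length 2
  Position 7 ('a'): window [5,7] length 3
  Position 8 ('a'): repeat (last at 7), move window start to 8
  Position 8 ('a'): window [8,8] length 1
Longest substring with no repeats: "afcb" with length 4

4


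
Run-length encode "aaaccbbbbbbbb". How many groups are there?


Input: aaaccbbbbbbbb
Scanning for consecutive runs:
  Group 1: 'a' x 3 (positions 0-2)
  Group 2: 'c' x 2 (positions 3-4)
  Group 3: 'b' x 8 (positions 5-12)
Total groups: 3

3


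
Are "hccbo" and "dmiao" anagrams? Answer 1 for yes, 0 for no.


Strings: "hccbo", "dmiao"
Sorted first:  bccho
Sorted second: adimo
Differ at position 0: 'b' vs 'a' => not anagrams

0


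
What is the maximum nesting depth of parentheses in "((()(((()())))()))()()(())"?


Input: "((()(((()())))()))()()(())"
Tracking depth:
  Position 0 '(': depth becomes 1
  Position 1 '(': depth becomes 2
  Position 2 '(': depth becomes 3
  Position 3 ')': depth becomes 2
  Position 4 '(': depth becomes 3
  Position 5 '(': depth becomes 4
  Position 6 '(': depth becomes 5
  Position 7 '(': depth becomes 6
  Position 8 ')': depth becomes 5
  Position 9 '(': depth becomes 6
  Position 10 ')': depth becomes 5
  Position 11 ')': depth becomes 4
  Position 12 ')': depth becomes 3
  Position 13 ')': depth becomes 2
  Position 14 '(': depth becomes 3
  Position 15 ')': depth becomes 2
  Position 16 ')': depth becomes 1
  Position 17 ')': depth becomes 0
  Position 18 '(': depth becomes 1
  Position 19 ')': depth becomes 0
  Position 20 '(': depth becomes 1
  Position 21 ')': depth becomes 0
  Position 22 '(': depth becomes 1
  Position 23 '(': depth becomes 2
  Position 24 ')': depth becomes 1
  Position 25 ')': depth becomes 0
Maximum depth reached: 6

6


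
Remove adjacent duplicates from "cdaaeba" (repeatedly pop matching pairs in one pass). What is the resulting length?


Input: cdaaeba
Stack-based adjacent duplicate removal:
  Read 'c': push. Stack: c
  Read 'd': push. Stack: cd
  Read 'a': push. Stack: cda
  Read 'a': matches stack top 'a' => pop. Stack: cd
  Read 'e': push. Stack: cde
  Read 'b': push. Stack: cdeb
  Read 'a': push. Stack: cdeba
Final stack: "cdeba" (length 5)

5


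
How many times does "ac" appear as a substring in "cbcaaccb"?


Searching for "ac" in "cbcaaccb"
Scanning each position:
  Position 0: "cb" => no
  Position 1: "bc" => no
  Position 2: "ca" => no
  Position 3: "aa" => no
  Position 4: "ac" => MATCH
  Position 5: "cc" => no
  Position 6: "cb" => no
Total occurrences: 1

1


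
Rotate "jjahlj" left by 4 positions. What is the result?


Input: "jjahlj", rotate left by 4
First 4 characters: "jjah"
Remaining characters: "lj"
Concatenate remaining + first: "lj" + "jjah" = "ljjjah"

ljjjah


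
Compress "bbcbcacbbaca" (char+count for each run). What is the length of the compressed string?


Input: bbcbcacbbaca
Runs:
  'b' x 2 => "b2"
  'c' x 1 => "c1"
  'b' x 1 => "b1"
  'c' x 1 => "c1"
  'a' x 1 => "a1"
  'c' x 1 => "c1"
  'b' x 2 => "b2"
  'a' x 1 => "a1"
  'c' x 1 => "c1"
  'a' x 1 => "a1"
Compressed: "b2c1b1c1a1c1b2a1c1a1"
Compressed length: 20

20


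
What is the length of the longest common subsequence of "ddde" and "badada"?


LCS of "ddde" and "badada"
DP table:
           b    a    d    a    d    a
      0    0    0    0    0    0    0
  d   0    0    0    1    1    1    1
  d   0    0    0    1    1    2    2
  d   0    0    0    1    1    2    2
  e   0    0    0    1    1    2    2
LCS length = dp[4][6] = 2

2


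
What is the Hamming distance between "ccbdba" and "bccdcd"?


Comparing "ccbdba" and "bccdcd" position by position:
  Position 0: 'c' vs 'b' => differ
  Position 1: 'c' vs 'c' => same
  Position 2: 'b' vs 'c' => differ
  Position 3: 'd' vs 'd' => same
  Position 4: 'b' vs 'c' => differ
  Position 5: 'a' vs 'd' => differ
Total differences (Hamming distance): 4

4


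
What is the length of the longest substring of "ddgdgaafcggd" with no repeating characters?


Input: "ddgdgaafcggd"
Sliding window (track last position of each char):
  Position 0 ('d'): window [0,0] length 1 -- new best
  Position 1 ('d'): repeat (last at 0), move window start to 1
  Position 1 ('d'): window [1,1] length 1
  Position 2 ('g'): window [1,2] length 2 -- new best
  Position 3 ('d'): repeat (last at 1), move window start to 2
  Position 3 ('d'): window [2,3] length 2
  Position 4 ('g'): repeat (last at 2), move window start to 3
  Position 4 ('g'): window [3,4] length 2
  Position 5 ('a'): window [3,5] length 3 -- new best
  Position 6 ('a'): repeat (last at 5), move window start to 6
  Position 6 ('a'): window [6,6] length 1
  Position 7 ('f'): window [6,7] length 2
  Position 8 ('c'): window [6,8] length 3
  Position 9 ('g'): window [6,9] length 4 -- new best
  Position 10 ('g'): repeat (last at 9), move window start to 10
  Position 10 ('g'): window [10,10] length 1
  Position 11 ('d'): window [10,11] length 2
Longest substring with no repeats: "afcg" with length 4

4


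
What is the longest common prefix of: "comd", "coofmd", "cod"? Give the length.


Words: comd, coofmd, cod
  Position 0: all 'c' => match
  Position 1: all 'o' => match
  Position 2: ('m', 'o', 'd') => mismatch, stop
LCP = "co" (length 2)

2


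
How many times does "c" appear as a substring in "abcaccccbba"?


Searching for "c" in "abcaccccbba"
Scanning each position:
  Position 0: "a" => no
  Position 1: "b" => no
  Position 2: "c" => MATCH
  Position 3: "a" => no
  Position 4: "c" => MATCH
  Position 5: "c" => MATCH
  Position 6: "c" => MATCH
  Position 7: "c" => MATCH
  Position 8: "b" => no
  Position 9: "b" => no
  Position 10: "a" => no
Total occurrences: 5

5


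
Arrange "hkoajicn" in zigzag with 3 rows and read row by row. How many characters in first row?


Zigzag "hkoajicn" into 3 rows:
Placing characters:
  'h' => row 0
  'k' => row 1
  'o' => row 2
  'a' => row 1
  'j' => row 0
  'i' => row 1
  'c' => row 2
  'n' => row 1
Rows:
  Row 0: "hj"
  Row 1: "kain"
  Row 2: "oc"
First row length: 2

2


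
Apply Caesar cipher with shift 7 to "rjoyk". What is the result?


Caesar cipher: shift "rjoyk" by 7
  'r' (pos 17) + 7 = pos 24 = 'y'
  'j' (pos 9) + 7 = pos 16 = 'q'
  'o' (pos 14) + 7 = pos 21 = 'v'
  'y' (pos 24) + 7 = pos 5 = 'f'
  'k' (pos 10) + 7 = pos 17 = 'r'
Result: yqvfr

yqvfr


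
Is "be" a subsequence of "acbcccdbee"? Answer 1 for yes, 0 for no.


Check if "be" is a subsequence of "acbcccdbee"
Greedy scan:
  Position 0 ('a'): no match needed
  Position 1 ('c'): no match needed
  Position 2 ('b'): matches sub[0] = 'b'
  Position 3 ('c'): no match needed
  Position 4 ('c'): no match needed
  Position 5 ('c'): no match needed
  Position 6 ('d'): no match needed
  Position 7 ('b'): no match needed
  Position 8 ('e'): matches sub[1] = 'e'
  Position 9 ('e'): no match needed
All 2 characters matched => is a subsequence

1


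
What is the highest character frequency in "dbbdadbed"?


Input: dbbdadbed
Character counts:
  'a': 1
  'b': 3
  'd': 4
  'e': 1
Maximum frequency: 4

4


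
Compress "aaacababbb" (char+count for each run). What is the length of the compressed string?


Input: aaacababbb
Runs:
  'a' x 3 => "a3"
  'c' x 1 => "c1"
  'a' x 1 => "a1"
  'b' x 1 => "b1"
  'a' x 1 => "a1"
  'b' x 3 => "b3"
Compressed: "a3c1a1b1a1b3"
Compressed length: 12

12


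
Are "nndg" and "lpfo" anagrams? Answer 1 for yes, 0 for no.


Strings: "nndg", "lpfo"
Sorted first:  dgnn
Sorted second: flop
Differ at position 0: 'd' vs 'f' => not anagrams

0


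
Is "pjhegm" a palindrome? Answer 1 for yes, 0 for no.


Input: pjhegm
Reversed: mgehjp
  Compare pos 0 ('p') with pos 5 ('m'): MISMATCH
  Compare pos 1 ('j') with pos 4 ('g'): MISMATCH
  Compare pos 2 ('h') with pos 3 ('e'): MISMATCH
Result: not a palindrome

0


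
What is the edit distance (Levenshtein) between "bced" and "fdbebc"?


Computing edit distance: "bced" -> "fdbebc"
DP table:
           f    d    b    e    b    c
      0    1    2    3    4    5    6
  b   1    1    2    2    3    4    5
  c   2    2    2    3    3    4    4
  e   3    3    3    3    3    4    5
  d   4    4    3    4    4    4    5
Edit distance = dp[4][6] = 5

5


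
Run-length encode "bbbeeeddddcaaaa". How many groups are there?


Input: bbbeeeddddcaaaa
Scanning for consecutive runs:
  Group 1: 'b' x 3 (positions 0-2)
  Group 2: 'e' x 3 (positions 3-5)
  Group 3: 'd' x 4 (positions 6-9)
  Group 4: 'c' x 1 (positions 10-10)
  Group 5: 'a' x 4 (positions 11-14)
Total groups: 5

5


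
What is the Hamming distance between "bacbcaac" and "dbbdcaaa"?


Comparing "bacbcaac" and "dbbdcaaa" position by position:
  Position 0: 'b' vs 'd' => differ
  Position 1: 'a' vs 'b' => differ
  Position 2: 'c' vs 'b' => differ
  Position 3: 'b' vs 'd' => differ
  Position 4: 'c' vs 'c' => same
  Position 5: 'a' vs 'a' => same
  Position 6: 'a' vs 'a' => same
  Position 7: 'c' vs 'a' => differ
Total differences (Hamming distance): 5

5


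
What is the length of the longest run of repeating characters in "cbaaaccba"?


Input: "cbaaaccba"
Scanning for longest run:
  Position 1 ('b'): new char, reset run to 1
  Position 2 ('a'): new char, reset run to 1
  Position 3 ('a'): continues run of 'a', length=2
  Position 4 ('a'): continues run of 'a', length=3
  Position 5 ('c'): new char, reset run to 1
  Position 6 ('c'): continues run of 'c', length=2
  Position 7 ('b'): new char, reset run to 1
  Position 8 ('a'): new char, reset run to 1
Longest run: 'a' with length 3

3


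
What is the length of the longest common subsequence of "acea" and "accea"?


LCS of "acea" and "accea"
DP table:
           a    c    c    e    a
      0    0    0    0    0    0
  a   0    1    1    1    1    1
  c   0    1    2    2    2    2
  e   0    1    2    2    3    3
  a   0    1    2    2    3    4
LCS length = dp[4][5] = 4

4


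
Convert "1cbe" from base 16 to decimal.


Input: "1cbe" in base 16
Positional expansion:
  Digit '1' (value 1) x 16^3 = 4096
  Digit 'c' (value 12) x 16^2 = 3072
  Digit 'b' (value 11) x 16^1 = 176
  Digit 'e' (value 14) x 16^0 = 14
Sum = 7358

7358


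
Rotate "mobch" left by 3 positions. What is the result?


Input: "mobch", rotate left by 3
First 3 characters: "mob"
Remaining characters: "ch"
Concatenate remaining + first: "ch" + "mob" = "chmob"

chmob


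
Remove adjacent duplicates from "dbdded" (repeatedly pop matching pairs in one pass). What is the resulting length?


Input: dbdded
Stack-based adjacent duplicate removal:
  Read 'd': push. Stack: d
  Read 'b': push. Stack: db
  Read 'd': push. Stack: dbd
  Read 'd': matches stack top 'd' => pop. Stack: db
  Read 'e': push. Stack: dbe
  Read 'd': push. Stack: dbed
Final stack: "dbed" (length 4)

4


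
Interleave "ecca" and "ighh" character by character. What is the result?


Interleaving "ecca" and "ighh":
  Position 0: 'e' from first, 'i' from second => "ei"
  Position 1: 'c' from first, 'g' from second => "cg"
  Position 2: 'c' from first, 'h' from second => "ch"
  Position 3: 'a' from first, 'h' from second => "ah"
Result: eicgchah

eicgchah


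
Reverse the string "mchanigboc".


Input: mchanigboc
Reading characters right to left:
  Position 9: 'c'
  Position 8: 'o'
  Position 7: 'b'
  Position 6: 'g'
  Position 5: 'i'
  Position 4: 'n'
  Position 3: 'a'
  Position 2: 'h'
  Position 1: 'c'
  Position 0: 'm'
Reversed: cobginahcm

cobginahcm


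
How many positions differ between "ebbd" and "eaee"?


Comparing "ebbd" and "eaee" position by position:
  Position 0: 'e' vs 'e' => same
  Position 1: 'b' vs 'a' => DIFFER
  Position 2: 'b' vs 'e' => DIFFER
  Position 3: 'd' vs 'e' => DIFFER
Positions that differ: 3

3


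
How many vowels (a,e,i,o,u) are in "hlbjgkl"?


Input: hlbjgkl
Checking each character:
  'h' at position 0: consonant
  'l' at position 1: consonant
  'b' at position 2: consonant
  'j' at position 3: consonant
  'g' at position 4: consonant
  'k' at position 5: consonant
  'l' at position 6: consonant
Total vowels: 0

0


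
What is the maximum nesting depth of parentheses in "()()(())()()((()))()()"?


Input: "()()(())()()((()))()()"
Tracking depth:
  Position 0 '(': depth becomes 1
  Position 1 ')': depth becomes 0
  Position 2 '(': depth becomes 1
  Position 3 ')': depth becomes 0
  Position 4 '(': depth becomes 1
  Position 5 '(': depth becomes 2
  Position 6 ')': depth becomes 1
  Position 7 ')': depth becomes 0
  Position 8 '(': depth becomes 1
  Position 9 ')': depth becomes 0
  Position 10 '(': depth becomes 1
  Position 11 ')': depth becomes 0
  Position 12 '(': depth becomes 1
  Position 13 '(': depth becomes 2
  Position 14 '(': depth becomes 3
  Position 15 ')': depth becomes 2
  Position 16 ')': depth becomes 1
  Position 17 ')': depth becomes 0
  Position 18 '(': depth becomes 1
  Position 19 ')': depth becomes 0
  Position 20 '(': depth becomes 1
  Position 21 ')': depth becomes 0
Maximum depth reached: 3

3


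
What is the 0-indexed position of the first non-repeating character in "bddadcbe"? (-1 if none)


Input: bddadcbe
Character frequencies:
  'a': 1
  'b': 2
  'c': 1
  'd': 3
  'e': 1
Scanning left to right for freq == 1:
  Position 0 ('b'): freq=2, skip
  Position 1 ('d'): freq=3, skip
  Position 2 ('d'): freq=3, skip
  Position 3 ('a'): unique! => answer = 3

3


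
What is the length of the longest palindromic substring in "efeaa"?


Input: "efeaa"
Checking substrings for palindromes:
  [0:3] "efe" (len 3) => palindrome
  [3:5] "aa" (len 2) => palindrome
Longest palindromic substring: "efe" with length 3

3


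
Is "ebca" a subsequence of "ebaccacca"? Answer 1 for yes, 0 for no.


Check if "ebca" is a subsequence of "ebaccacca"
Greedy scan:
  Position 0 ('e'): matches sub[0] = 'e'
  Position 1 ('b'): matches sub[1] = 'b'
  Position 2 ('a'): no match needed
  Position 3 ('c'): matches sub[2] = 'c'
  Position 4 ('c'): no match needed
  Position 5 ('a'): matches sub[3] = 'a'
  Position 6 ('c'): no match needed
  Position 7 ('c'): no match needed
  Position 8 ('a'): no match needed
All 4 characters matched => is a subsequence

1


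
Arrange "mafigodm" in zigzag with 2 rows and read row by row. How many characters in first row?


Zigzag "mafigodm" into 2 rows:
Placing characters:
  'm' => row 0
  'a' => row 1
  'f' => row 0
  'i' => row 1
  'g' => row 0
  'o' => row 1
  'd' => row 0
  'm' => row 1
Rows:
  Row 0: "mfgd"
  Row 1: "aiom"
First row length: 4

4


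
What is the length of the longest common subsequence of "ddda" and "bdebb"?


LCS of "ddda" and "bdebb"
DP table:
           b    d    e    b    b
      0    0    0    0    0    0
  d   0    0    1    1    1    1
  d   0    0    1    1    1    1
  d   0    0    1    1    1    1
  a   0    0    1    1    1    1
LCS length = dp[4][5] = 1

1


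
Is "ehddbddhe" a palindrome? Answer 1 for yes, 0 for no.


Input: ehddbddhe
Reversed: ehddbddhe
  Compare pos 0 ('e') with pos 8 ('e'): match
  Compare pos 1 ('h') with pos 7 ('h'): match
  Compare pos 2 ('d') with pos 6 ('d'): match
  Compare pos 3 ('d') with pos 5 ('d'): match
Result: palindrome

1


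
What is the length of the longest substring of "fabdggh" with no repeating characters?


Input: "fabdggh"
Sliding window (track last position of each char):
  Position 0 ('f'): window [0,0] length 1 -- new best
  Position 1 ('a'): window [0,1] length 2 -- new best
  Position 2 ('b'): window [0,2] length 3 -- new best
  Position 3 ('d'): window [0,3] length 4 -- new best
  Position 4 ('g'): window [0,4] length 5 -- new best
  Position 5 ('g'): repeat (last at 4), move window start to 5
  Position 5 ('g'): window [5,5] length 1
  Position 6 ('h'): window [5,6] length 2
Longest substring with no repeats: "fabdg" with length 5

5


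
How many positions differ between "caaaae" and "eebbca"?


Comparing "caaaae" and "eebbca" position by position:
  Position 0: 'c' vs 'e' => DIFFER
  Position 1: 'a' vs 'e' => DIFFER
  Position 2: 'a' vs 'b' => DIFFER
  Position 3: 'a' vs 'b' => DIFFER
  Position 4: 'a' vs 'c' => DIFFER
  Position 5: 'e' vs 'a' => DIFFER
Positions that differ: 6

6


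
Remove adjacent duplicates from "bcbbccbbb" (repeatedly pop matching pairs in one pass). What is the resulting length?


Input: bcbbccbbb
Stack-based adjacent duplicate removal:
  Read 'b': push. Stack: b
  Read 'c': push. Stack: bc
  Read 'b': push. Stack: bcb
  Read 'b': matches stack top 'b' => pop. Stack: bc
  Read 'c': matches stack top 'c' => pop. Stack: b
  Read 'c': push. Stack: bc
  Read 'b': push. Stack: bcb
  Read 'b': matches stack top 'b' => pop. Stack: bc
  Read 'b': push. Stack: bcb
Final stack: "bcb" (length 3)

3


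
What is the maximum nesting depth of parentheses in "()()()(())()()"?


Input: "()()()(())()()"
Tracking depth:
  Position 0 '(': depth becomes 1
  Position 1 ')': depth becomes 0
  Position 2 '(': depth becomes 1
  Position 3 ')': depth becomes 0
  Position 4 '(': depth becomes 1
  Position 5 ')': depth becomes 0
  Position 6 '(': depth becomes 1
  Position 7 '(': depth becomes 2
  Position 8 ')': depth becomes 1
  Position 9 ')': depth becomes 0
  Position 10 '(': depth becomes 1
  Position 11 ')': depth becomes 0
  Position 12 '(': depth becomes 1
  Position 13 ')': depth becomes 0
Maximum depth reached: 2

2


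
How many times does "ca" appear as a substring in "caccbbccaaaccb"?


Searching for "ca" in "caccbbccaaaccb"
Scanning each position:
  Position 0: "ca" => MATCH
  Position 1: "ac" => no
  Position 2: "cc" => no
  Position 3: "cb" => no
  Position 4: "bb" => no
  Position 5: "bc" => no
  Position 6: "cc" => no
  Position 7: "ca" => MATCH
  Position 8: "aa" => no
  Position 9: "aa" => no
  Position 10: "ac" => no
  Position 11: "cc" => no
  Position 12: "cb" => no
Total occurrences: 2

2


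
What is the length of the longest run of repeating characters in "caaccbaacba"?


Input: "caaccbaacba"
Scanning for longest run:
  Position 1 ('a'): new char, reset run to 1
  Position 2 ('a'): continues run of 'a', length=2
  Position 3 ('c'): new char, reset run to 1
  Position 4 ('c'): continues run of 'c', length=2
  Position 5 ('b'): new char, reset run to 1
  Position 6 ('a'): new char, reset run to 1
  Position 7 ('a'): continues run of 'a', length=2
  Position 8 ('c'): new char, reset run to 1
  Position 9 ('b'): new char, reset run to 1
  Position 10 ('a'): new char, reset run to 1
Longest run: 'a' with length 2

2


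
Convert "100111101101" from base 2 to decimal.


Input: "100111101101" in base 2
Positional expansion:
  Digit '1' (value 1) x 2^11 = 2048
  Digit '0' (value 0) x 2^10 = 0
  Digit '0' (value 0) x 2^9 = 0
  Digit '1' (value 1) x 2^8 = 256
  Digit '1' (value 1) x 2^7 = 128
  Digit '1' (value 1) x 2^6 = 64
  Digit '1' (value 1) x 2^5 = 32
  Digit '0' (value 0) x 2^4 = 0
  Digit '1' (value 1) x 2^3 = 8
  Digit '1' (value 1) x 2^2 = 4
  Digit '0' (value 0) x 2^1 = 0
  Digit '1' (value 1) x 2^0 = 1
Sum = 2541

2541


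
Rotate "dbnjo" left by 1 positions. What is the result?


Input: "dbnjo", rotate left by 1
First 1 characters: "d"
Remaining characters: "bnjo"
Concatenate remaining + first: "bnjo" + "d" = "bnjod"

bnjod


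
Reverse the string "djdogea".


Input: djdogea
Reading characters right to left:
  Position 6: 'a'
  Position 5: 'e'
  Position 4: 'g'
  Position 3: 'o'
  Position 2: 'd'
  Position 1: 'j'
  Position 0: 'd'
Reversed: aegodjd

aegodjd


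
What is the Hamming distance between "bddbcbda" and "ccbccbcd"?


Comparing "bddbcbda" and "ccbccbcd" position by position:
  Position 0: 'b' vs 'c' => differ
  Position 1: 'd' vs 'c' => differ
  Position 2: 'd' vs 'b' => differ
  Position 3: 'b' vs 'c' => differ
  Position 4: 'c' vs 'c' => same
  Position 5: 'b' vs 'b' => same
  Position 6: 'd' vs 'c' => differ
  Position 7: 'a' vs 'd' => differ
Total differences (Hamming distance): 6

6


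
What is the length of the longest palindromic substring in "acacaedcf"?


Input: "acacaedcf"
Checking substrings for palindromes:
  [0:5] "acaca" (len 5) => palindrome
  [0:3] "aca" (len 3) => palindrome
  [1:4] "cac" (len 3) => palindrome
  [2:5] "aca" (len 3) => palindrome
Longest palindromic substring: "acaca" with length 5

5


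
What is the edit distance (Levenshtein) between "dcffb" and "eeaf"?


Computing edit distance: "dcffb" -> "eeaf"
DP table:
           e    e    a    f
      0    1    2    3    4
  d   1    1    2    3    4
  c   2    2    2    3    4
  f   3    3    3    3    3
  f   4    4    4    4    3
  b   5    5    5    5    4
Edit distance = dp[5][4] = 4

4


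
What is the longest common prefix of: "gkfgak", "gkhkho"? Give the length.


Words: gkfgak, gkhkho
  Position 0: all 'g' => match
  Position 1: all 'k' => match
  Position 2: ('f', 'h') => mismatch, stop
LCP = "gk" (length 2)

2


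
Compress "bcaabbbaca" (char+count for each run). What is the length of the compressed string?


Input: bcaabbbaca
Runs:
  'b' x 1 => "b1"
  'c' x 1 => "c1"
  'a' x 2 => "a2"
  'b' x 3 => "b3"
  'a' x 1 => "a1"
  'c' x 1 => "c1"
  'a' x 1 => "a1"
Compressed: "b1c1a2b3a1c1a1"
Compressed length: 14

14


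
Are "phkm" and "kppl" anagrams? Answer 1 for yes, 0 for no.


Strings: "phkm", "kppl"
Sorted first:  hkmp
Sorted second: klpp
Differ at position 0: 'h' vs 'k' => not anagrams

0


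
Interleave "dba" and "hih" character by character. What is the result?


Interleaving "dba" and "hih":
  Position 0: 'd' from first, 'h' from second => "dh"
  Position 1: 'b' from first, 'i' from second => "bi"
  Position 2: 'a' from first, 'h' from second => "ah"
Result: dhbiah

dhbiah


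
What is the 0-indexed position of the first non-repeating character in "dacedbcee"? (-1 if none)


Input: dacedbcee
Character frequencies:
  'a': 1
  'b': 1
  'c': 2
  'd': 2
  'e': 3
Scanning left to right for freq == 1:
  Position 0 ('d'): freq=2, skip
  Position 1 ('a'): unique! => answer = 1

1


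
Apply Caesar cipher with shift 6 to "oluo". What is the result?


Caesar cipher: shift "oluo" by 6
  'o' (pos 14) + 6 = pos 20 = 'u'
  'l' (pos 11) + 6 = pos 17 = 'r'
  'u' (pos 20) + 6 = pos 0 = 'a'
  'o' (pos 14) + 6 = pos 20 = 'u'
Result: urau

urau


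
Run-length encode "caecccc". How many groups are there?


Input: caecccc
Scanning for consecutive runs:
  Group 1: 'c' x 1 (positions 0-0)
  Group 2: 'a' x 1 (positions 1-1)
  Group 3: 'e' x 1 (positions 2-2)
  Group 4: 'c' x 4 (positions 3-6)
Total groups: 4

4


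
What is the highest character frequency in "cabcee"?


Input: cabcee
Character counts:
  'a': 1
  'b': 1
  'c': 2
  'e': 2
Maximum frequency: 2

2


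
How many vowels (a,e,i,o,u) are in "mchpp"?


Input: mchpp
Checking each character:
  'm' at position 0: consonant
  'c' at position 1: consonant
  'h' at position 2: consonant
  'p' at position 3: consonant
  'p' at position 4: consonant
Total vowels: 0

0


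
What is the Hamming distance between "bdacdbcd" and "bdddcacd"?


Comparing "bdacdbcd" and "bdddcacd" position by position:
  Position 0: 'b' vs 'b' => same
  Position 1: 'd' vs 'd' => same
  Position 2: 'a' vs 'd' => differ
  Position 3: 'c' vs 'd' => differ
  Position 4: 'd' vs 'c' => differ
  Position 5: 'b' vs 'a' => differ
  Position 6: 'c' vs 'c' => same
  Position 7: 'd' vs 'd' => same
Total differences (Hamming distance): 4

4


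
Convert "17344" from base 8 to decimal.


Input: "17344" in base 8
Positional expansion:
  Digit '1' (value 1) x 8^4 = 4096
  Digit '7' (value 7) x 8^3 = 3584
  Digit '3' (value 3) x 8^2 = 192
  Digit '4' (value 4) x 8^1 = 32
  Digit '4' (value 4) x 8^0 = 4
Sum = 7908

7908


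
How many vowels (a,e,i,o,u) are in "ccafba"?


Input: ccafba
Checking each character:
  'c' at position 0: consonant
  'c' at position 1: consonant
  'a' at position 2: vowel (running total: 1)
  'f' at position 3: consonant
  'b' at position 4: consonant
  'a' at position 5: vowel (running total: 2)
Total vowels: 2

2


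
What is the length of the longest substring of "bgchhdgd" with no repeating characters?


Input: "bgchhdgd"
Sliding window (track last position of each char):
  Position 0 ('b'): window [0,0] length 1 -- new best
  Position 1 ('g'): window [0,1] length 2 -- new best
  Position 2 ('c'): window [0,2] length 3 -- new best
  Position 3 ('h'): window [0,3] length 4 -- new best
  Position 4 ('h'): repeat (last at 3), move window start to 4
  Position 4 ('h'): window [4,4] length 1
  Position 5 ('d'): window [4,5] length 2
  Position 6 ('g'): window [4,6] length 3
  Position 7 ('d'): repeat (last at 5), move window start to 6
  Position 7 ('d'): window [6,7] length 2
Longest substring with no repeats: "bgch" with length 4

4


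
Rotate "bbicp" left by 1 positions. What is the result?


Input: "bbicp", rotate left by 1
First 1 characters: "b"
Remaining characters: "bicp"
Concatenate remaining + first: "bicp" + "b" = "bicpb"

bicpb


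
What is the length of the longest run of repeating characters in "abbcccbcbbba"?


Input: "abbcccbcbbba"
Scanning for longest run:
  Position 1 ('b'): new char, reset run to 1
  Position 2 ('b'): continues run of 'b', length=2
  Position 3 ('c'): new char, reset run to 1
  Position 4 ('c'): continues run of 'c', length=2
  Position 5 ('c'): continues run of 'c', length=3
  Position 6 ('b'): new char, reset run to 1
  Position 7 ('c'): new char, reset run to 1
  Position 8 ('b'): new char, reset run to 1
  Position 9 ('b'): continues run of 'b', length=2
  Position 10 ('b'): continues run of 'b', length=3
  Position 11 ('a'): new char, reset run to 1
Longest run: 'c' with length 3

3


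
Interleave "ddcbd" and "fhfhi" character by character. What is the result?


Interleaving "ddcbd" and "fhfhi":
  Position 0: 'd' from first, 'f' from second => "df"
  Position 1: 'd' from first, 'h' from second => "dh"
  Position 2: 'c' from first, 'f' from second => "cf"
  Position 3: 'b' from first, 'h' from second => "bh"
  Position 4: 'd' from first, 'i' from second => "di"
Result: dfdhcfbhdi

dfdhcfbhdi


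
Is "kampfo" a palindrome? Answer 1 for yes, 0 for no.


Input: kampfo
Reversed: ofpmak
  Compare pos 0 ('k') with pos 5 ('o'): MISMATCH
  Compare pos 1 ('a') with pos 4 ('f'): MISMATCH
  Compare pos 2 ('m') with pos 3 ('p'): MISMATCH
Result: not a palindrome

0


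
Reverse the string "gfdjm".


Input: gfdjm
Reading characters right to left:
  Position 4: 'm'
  Position 3: 'j'
  Position 2: 'd'
  Position 1: 'f'
  Position 0: 'g'
Reversed: mjdfg

mjdfg


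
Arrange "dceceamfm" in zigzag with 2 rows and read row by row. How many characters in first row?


Zigzag "dceceamfm" into 2 rows:
Placing characters:
  'd' => row 0
  'c' => row 1
  'e' => row 0
  'c' => row 1
  'e' => row 0
  'a' => row 1
  'm' => row 0
  'f' => row 1
  'm' => row 0
Rows:
  Row 0: "deemm"
  Row 1: "ccaf"
First row length: 5

5


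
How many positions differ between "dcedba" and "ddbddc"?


Comparing "dcedba" and "ddbddc" position by position:
  Position 0: 'd' vs 'd' => same
  Position 1: 'c' vs 'd' => DIFFER
  Position 2: 'e' vs 'b' => DIFFER
  Position 3: 'd' vs 'd' => same
  Position 4: 'b' vs 'd' => DIFFER
  Position 5: 'a' vs 'c' => DIFFER
Positions that differ: 4

4


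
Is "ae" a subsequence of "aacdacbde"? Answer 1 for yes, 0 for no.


Check if "ae" is a subsequence of "aacdacbde"
Greedy scan:
  Position 0 ('a'): matches sub[0] = 'a'
  Position 1 ('a'): no match needed
  Position 2 ('c'): no match needed
  Position 3 ('d'): no match needed
  Position 4 ('a'): no match needed
  Position 5 ('c'): no match needed
  Position 6 ('b'): no match needed
  Position 7 ('d'): no match needed
  Position 8 ('e'): matches sub[1] = 'e'
All 2 characters matched => is a subsequence

1


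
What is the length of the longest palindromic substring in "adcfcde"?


Input: "adcfcde"
Checking substrings for palindromes:
  [1:6] "dcfcd" (len 5) => palindrome
  [2:5] "cfc" (len 3) => palindrome
Longest palindromic substring: "dcfcd" with length 5

5


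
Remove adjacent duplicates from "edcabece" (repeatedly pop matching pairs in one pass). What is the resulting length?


Input: edcabece
Stack-based adjacent duplicate removal:
  Read 'e': push. Stack: e
  Read 'd': push. Stack: ed
  Read 'c': push. Stack: edc
  Read 'a': push. Stack: edca
  Read 'b': push. Stack: edcab
  Read 'e': push. Stack: edcabe
  Read 'c': push. Stack: edcabec
  Read 'e': push. Stack: edcabece
Final stack: "edcabece" (length 8)

8


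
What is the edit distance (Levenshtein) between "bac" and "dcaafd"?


Computing edit distance: "bac" -> "dcaafd"
DP table:
           d    c    a    a    f    d
      0    1    2    3    4    5    6
  b   1    1    2    3    4    5    6
  a   2    2    2    2    3    4    5
  c   3    3    2    3    3    4    5
Edit distance = dp[3][6] = 5

5


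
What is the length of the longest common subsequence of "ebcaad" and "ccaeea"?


LCS of "ebcaad" and "ccaeea"
DP table:
           c    c    a    e    e    a
      0    0    0    0    0    0    0
  e   0    0    0    0    1    1    1
  b   0    0    0    0    1    1    1
  c   0    1    1    1    1    1    1
  a   0    1    1    2    2    2    2
  a   0    1    1    2    2    2    3
  d   0    1    1    2    2    2    3
LCS length = dp[6][6] = 3

3


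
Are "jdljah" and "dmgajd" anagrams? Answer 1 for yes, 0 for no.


Strings: "jdljah", "dmgajd"
Sorted first:  adhjjl
Sorted second: addgjm
Differ at position 2: 'h' vs 'd' => not anagrams

0


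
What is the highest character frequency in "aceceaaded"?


Input: aceceaaded
Character counts:
  'a': 3
  'c': 2
  'd': 2
  'e': 3
Maximum frequency: 3

3


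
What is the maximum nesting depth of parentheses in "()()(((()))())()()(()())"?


Input: "()()(((()))())()()(()())"
Tracking depth:
  Position 0 '(': depth becomes 1
  Position 1 ')': depth becomes 0
  Position 2 '(': depth becomes 1
  Position 3 ')': depth becomes 0
  Position 4 '(': depth becomes 1
  Position 5 '(': depth becomes 2
  Position 6 '(': depth becomes 3
  Position 7 '(': depth becomes 4
  Position 8 ')': depth becomes 3
  Position 9 ')': depth becomes 2
  Position 10 ')': depth becomes 1
  Position 11 '(': depth becomes 2
  Position 12 ')': depth becomes 1
  Position 13 ')': depth becomes 0
  Position 14 '(': depth becomes 1
  Position 15 ')': depth becomes 0
  Position 16 '(': depth becomes 1
  Position 17 ')': depth becomes 0
  Position 18 '(': depth becomes 1
  Position 19 '(': depth becomes 2
  Position 20 ')': depth becomes 1
  Position 21 '(': depth becomes 2
  Position 22 ')': depth becomes 1
  Position 23 ')': depth becomes 0
Maximum depth reached: 4

4


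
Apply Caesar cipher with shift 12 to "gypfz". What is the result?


Caesar cipher: shift "gypfz" by 12
  'g' (pos 6) + 12 = pos 18 = 's'
  'y' (pos 24) + 12 = pos 10 = 'k'
  'p' (pos 15) + 12 = pos 1 = 'b'
  'f' (pos 5) + 12 = pos 17 = 'r'
  'z' (pos 25) + 12 = pos 11 = 'l'
Result: skbrl

skbrl


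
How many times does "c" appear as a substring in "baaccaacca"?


Searching for "c" in "baaccaacca"
Scanning each position:
  Position 0: "b" => no
  Position 1: "a" => no
  Position 2: "a" => no
  Position 3: "c" => MATCH
  Position 4: "c" => MATCH
  Position 5: "a" => no
  Position 6: "a" => no
  Position 7: "c" => MATCH
  Position 8: "c" => MATCH
  Position 9: "a" => no
Total occurrences: 4

4


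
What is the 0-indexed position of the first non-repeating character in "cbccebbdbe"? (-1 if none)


Input: cbccebbdbe
Character frequencies:
  'b': 4
  'c': 3
  'd': 1
  'e': 2
Scanning left to right for freq == 1:
  Position 0 ('c'): freq=3, skip
  Position 1 ('b'): freq=4, skip
  Position 2 ('c'): freq=3, skip
  Position 3 ('c'): freq=3, skip
  Position 4 ('e'): freq=2, skip
  Position 5 ('b'): freq=4, skip
  Position 6 ('b'): freq=4, skip
  Position 7 ('d'): unique! => answer = 7

7


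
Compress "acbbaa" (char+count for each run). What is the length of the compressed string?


Input: acbbaa
Runs:
  'a' x 1 => "a1"
  'c' x 1 => "c1"
  'b' x 2 => "b2"
  'a' x 2 => "a2"
Compressed: "a1c1b2a2"
Compressed length: 8

8


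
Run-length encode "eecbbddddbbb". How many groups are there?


Input: eecbbddddbbb
Scanning for consecutive runs:
  Group 1: 'e' x 2 (positions 0-1)
  Group 2: 'c' x 1 (positions 2-2)
  Group 3: 'b' x 2 (positions 3-4)
  Group 4: 'd' x 4 (positions 5-8)
  Group 5: 'b' x 3 (positions 9-11)
Total groups: 5

5


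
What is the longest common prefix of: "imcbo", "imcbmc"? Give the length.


Words: imcbo, imcbmc
  Position 0: all 'i' => match
  Position 1: all 'm' => match
  Position 2: all 'c' => match
  Position 3: all 'b' => match
  Position 4: ('o', 'm') => mismatch, stop
LCP = "imcb" (length 4)

4


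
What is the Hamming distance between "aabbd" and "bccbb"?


Comparing "aabbd" and "bccbb" position by position:
  Position 0: 'a' vs 'b' => differ
  Position 1: 'a' vs 'c' => differ
  Position 2: 'b' vs 'c' => differ
  Position 3: 'b' vs 'b' => same
  Position 4: 'd' vs 'b' => differ
Total differences (Hamming distance): 4

4


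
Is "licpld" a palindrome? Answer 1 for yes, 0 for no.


Input: licpld
Reversed: dlpcil
  Compare pos 0 ('l') with pos 5 ('d'): MISMATCH
  Compare pos 1 ('i') with pos 4 ('l'): MISMATCH
  Compare pos 2 ('c') with pos 3 ('p'): MISMATCH
Result: not a palindrome

0


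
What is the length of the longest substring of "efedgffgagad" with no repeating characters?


Input: "efedgffgagad"
Sliding window (track last position of each char):
  Position 0 ('e'): window [0,0] length 1 -- new best
  Position 1 ('f'): window [0,1] length 2 -- new best
  Position 2 ('e'): repeat (last at 0), move window start to 1
  Position 2 ('e'): window [1,2] length 2
  Position 3 ('d'): window [1,3] length 3 -- new best
  Position 4 ('g'): window [1,4] length 4 -- new best
  Position 5 ('f'): repeat (last at 1), move window start to 2
  Position 5 ('f'): window [2,5] length 4
  Position 6 ('f'): repeat (last at 5), move window start to 6
  Position 6 ('f'): window [6,6] length 1
  Position 7 ('g'): window [6,7] length 2
  Position 8 ('a'): window [6,8] length 3
  Position 9 ('g'): repeat (last at 7), move window start to 8
  Position 9 ('g'): window [8,9] length 2
  Position 10 ('a'): repeat (last at 8), move window start to 9
  Position 10 ('a'): window [9,10] length 2
  Position 11 ('d'): window [9,11] length 3
Longest substring with no repeats: "fedg" with length 4

4
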